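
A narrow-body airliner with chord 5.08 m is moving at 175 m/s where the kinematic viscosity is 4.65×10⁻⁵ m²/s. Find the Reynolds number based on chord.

Re = v·c/ν = 175 × 5.08 / (4.65×10⁻⁵) = 1.91×10^7

Re = 1.91×10^7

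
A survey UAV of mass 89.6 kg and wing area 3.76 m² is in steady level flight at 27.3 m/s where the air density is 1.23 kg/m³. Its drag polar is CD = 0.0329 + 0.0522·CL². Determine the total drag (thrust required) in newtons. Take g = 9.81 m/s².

Weight W = mg = 89.6 × 9.81 = 878.98 N; in level flight L = W.
Dynamic pressure q = 0.5 × 1.23 × 27.3² = 458.4 Pa.
Required CL = L/(qS) = 878.98/(458.4·3.76) = 0.51.
CD = 0.0329 + 0.0522 × 0.51² = 0.04648.
D = q·S·CD = 458.4 × 3.76 × 0.04648 = 80.1 N

D = 80.1 N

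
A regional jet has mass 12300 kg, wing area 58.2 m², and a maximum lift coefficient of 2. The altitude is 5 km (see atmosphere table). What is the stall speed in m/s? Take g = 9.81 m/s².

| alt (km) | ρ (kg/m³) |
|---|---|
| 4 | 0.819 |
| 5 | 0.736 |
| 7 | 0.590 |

At 5 km, from the table: ρ = 0.736 kg/m³.
Weight W = mg = 12300 × 9.81 = 1.207×10^5 N.
V_stall = √(2W/(ρ·S·CL,max)) = √(2 × 1.207×10^5 / (0.736 × 58.2 × 2))
V_stall = √2817 = 53.1 m/s

V_stall = 53.1 m/s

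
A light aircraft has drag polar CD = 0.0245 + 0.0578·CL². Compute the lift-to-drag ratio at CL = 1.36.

CD = 0.0245 + 0.0578 × 1.36² = 0.1314
L/D = CL/CD = 1.36 / 0.1314 = 10.3

L/D = 10.3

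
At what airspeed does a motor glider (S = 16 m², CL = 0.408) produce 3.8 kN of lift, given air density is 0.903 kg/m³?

L = ½ρv²S·CL ⇒ v = √(2L/(ρ·S·CL))
v = √(2 × 3800 / (0.903 × 16 × 0.408)) = √1289 = 35.9 m/s

v = 35.9 m/s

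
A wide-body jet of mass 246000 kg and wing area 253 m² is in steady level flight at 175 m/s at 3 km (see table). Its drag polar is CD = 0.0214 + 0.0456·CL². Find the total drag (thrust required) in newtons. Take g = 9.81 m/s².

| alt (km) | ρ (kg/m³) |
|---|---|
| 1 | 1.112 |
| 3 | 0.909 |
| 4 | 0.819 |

At 3 km, from the table: ρ = 0.909 kg/m³.
In steady level flight, lift balances weight: W = mg = 246000 × 9.81 = 2.4133×10^6 N.
q = ½ρv² = ½ × 0.909 × 175² = 13920 Pa.
CL = W/(q·S) = 2.4133×10^6 / (13920 × 253) = 0.6853.
CD = 0.0214 + 0.0456 × 0.6853² = 0.04281.
D = q·S·CD = 13920 × 253 × 0.04281 = 1.508×10^5 N

D = 1.51×10^5 N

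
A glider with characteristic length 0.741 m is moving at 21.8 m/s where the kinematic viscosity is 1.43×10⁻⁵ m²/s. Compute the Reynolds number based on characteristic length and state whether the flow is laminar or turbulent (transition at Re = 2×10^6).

Re = 1.13×10^6 (laminar)

Re = v·c/ν = 21.8 × 0.741 / (1.43×10⁻⁵) = 1.13×10^6
Since 1.13×10^6 < 2×10^6, the flow is laminar.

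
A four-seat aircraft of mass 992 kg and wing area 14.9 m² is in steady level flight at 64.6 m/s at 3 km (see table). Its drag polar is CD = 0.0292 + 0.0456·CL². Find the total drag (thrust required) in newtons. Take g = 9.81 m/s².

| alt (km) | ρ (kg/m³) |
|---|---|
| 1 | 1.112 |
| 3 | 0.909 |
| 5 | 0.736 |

At 3 km, from the table: ρ = 0.909 kg/m³.
Level flight ⇒ L = W = m·g = 992 × 9.81 = 9731.5 N.
Dynamic pressure q = 0.5 × 0.909 × 64.6² = 1897 Pa.
CL = W/(q·S) = 9731.5 / (1897 × 14.9) = 0.3443.
CD = 0.0292 + 0.0456 × 0.3443² = 0.03461.
D = q·S·CD = 1897 × 14.9 × 0.03461 = 978 N

D = 978 N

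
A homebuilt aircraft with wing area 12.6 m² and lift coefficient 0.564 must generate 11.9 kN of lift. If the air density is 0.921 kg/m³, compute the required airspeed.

L = ½ρv²S·CL ⇒ v = √(2L/(ρ·S·CL))
v = √(2 × 11900 / (0.921 × 12.6 × 0.564)) = √3636 = 60.3 m/s

v = 60.3 m/s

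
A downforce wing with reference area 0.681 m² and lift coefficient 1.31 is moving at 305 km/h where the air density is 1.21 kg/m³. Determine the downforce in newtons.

L = 3870 N

Convert speed: v = 305 km/h ÷ 3.6 = 84.72 m/s.
L = ½ρv²S·CL = ½ × 1.21 × 84.72² × 0.681 × 1.31 = 3870 N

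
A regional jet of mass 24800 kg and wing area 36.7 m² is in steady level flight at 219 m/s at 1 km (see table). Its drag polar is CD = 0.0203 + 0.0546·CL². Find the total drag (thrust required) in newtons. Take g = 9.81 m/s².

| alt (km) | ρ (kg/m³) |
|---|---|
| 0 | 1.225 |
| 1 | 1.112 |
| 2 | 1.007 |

D = 23200 N

At 1 km, from the table: ρ = 1.112 kg/m³.
Weight W = mg = 24800 × 9.81 = 2.4329×10^5 N; in level flight L = W.
q = ½ρv² = ½ × 1.112 × 219² = 26670 Pa.
CL = 2W/(ρv²S) = 2×2.4329×10^5/(1.112×219²×36.7) = 0.2486.
CD = 0.0203 + 0.0546 × 0.2486² = 0.02367.
D = q·S·CD = 26670 × 36.7 × 0.02367 = 23170 N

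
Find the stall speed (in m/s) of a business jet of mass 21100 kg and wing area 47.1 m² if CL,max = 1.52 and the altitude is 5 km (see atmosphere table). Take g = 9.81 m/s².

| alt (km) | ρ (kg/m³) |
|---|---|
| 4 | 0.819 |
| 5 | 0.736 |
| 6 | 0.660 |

At 5 km, from the table: ρ = 0.736 kg/m³.
Stall occurs when L = W at CL,max. W = mg = 21100 × 9.81 = 2.07×10^5 N.
V_stall = √(2W/(ρ·S·CL,max)) = √(2 × 2.07×10^5 / (0.736 × 47.1 × 1.52))
V_stall = √7857 = 88.6 m/s

V_stall = 88.6 m/s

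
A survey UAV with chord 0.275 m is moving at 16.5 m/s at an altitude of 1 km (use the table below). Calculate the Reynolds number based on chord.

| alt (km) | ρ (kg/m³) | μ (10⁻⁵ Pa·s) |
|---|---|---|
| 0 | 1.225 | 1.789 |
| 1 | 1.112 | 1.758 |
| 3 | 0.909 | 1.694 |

Re = 2.87×10^5

At 1 km, from the table: ρ = 1.112 kg/m³, μ = 1.758×10⁻⁵ Pa·s.
Re = ρ·v·c/μ = 1.112 × 16.5 × 0.275 / (1.758×10⁻⁵) = 2.87×10^5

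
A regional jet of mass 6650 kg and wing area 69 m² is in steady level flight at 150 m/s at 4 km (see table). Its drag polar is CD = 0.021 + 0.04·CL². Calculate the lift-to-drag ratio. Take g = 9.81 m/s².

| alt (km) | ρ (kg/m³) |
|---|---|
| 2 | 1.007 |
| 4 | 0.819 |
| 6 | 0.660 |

L/D = 4.79

At 4 km, from the table: ρ = 0.819 kg/m³.
Weight W = mg = 6650 × 9.81 = 65236 N; in level flight L = W.
Dynamic pressure q = 0.5 × 0.819 × 150² = 9214 Pa.
CL = W/(q·S) = 65236 / (9214 × 69) = 0.1026.
CD = 0.021 + 0.04 × 0.1026² = 0.02142.
L/D = CL/CD = 0.1026 / 0.02142 = 4.79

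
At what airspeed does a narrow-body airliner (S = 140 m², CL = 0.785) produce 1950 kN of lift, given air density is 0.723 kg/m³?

v = 222 m/s

L = ½ρv²S·CL ⇒ v = √(2L/(ρ·S·CL))
v = √(2 × 1.95×10^6 / (0.723 × 140 × 0.785)) = √49080 = 222 m/s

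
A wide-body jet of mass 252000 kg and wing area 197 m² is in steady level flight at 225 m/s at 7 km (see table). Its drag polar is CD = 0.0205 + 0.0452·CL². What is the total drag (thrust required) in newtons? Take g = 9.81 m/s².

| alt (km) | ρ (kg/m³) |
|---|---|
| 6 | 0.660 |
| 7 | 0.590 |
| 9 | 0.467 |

D = 1.54×10^5 N

At 7 km, from the table: ρ = 0.590 kg/m³.
Level flight ⇒ L = W = m·g = 252000 × 9.81 = 2.4721×10^6 N.
Dynamic pressure q = 0.5 × 0.59 × 225² = 14930 Pa.
Required CL = L/(qS) = 2.4721×10^6/(14930·197) = 0.8403.
CD = 0.0205 + 0.0452 × 0.8403² = 0.05241.
D = q·S·CD = 14930 × 197 × 0.05241 = 1.542×10^5 N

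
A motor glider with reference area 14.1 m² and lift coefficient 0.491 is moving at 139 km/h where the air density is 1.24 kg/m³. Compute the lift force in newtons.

Convert speed: v = 139 km/h ÷ 3.6 = 38.61 m/s.
Dynamic pressure q = ½ρv² = ½ × 1.24 × 38.61² = 924.3 Pa.
L = q·S·CL = 924.3 × 14.1 × 0.491 = 6400 N ≈ 6.4 kN

L = 6400 N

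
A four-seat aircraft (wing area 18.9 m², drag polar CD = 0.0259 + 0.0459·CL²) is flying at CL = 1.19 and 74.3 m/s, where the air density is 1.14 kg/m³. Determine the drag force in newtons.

D = 5410 N

CD = 0.0259 + 0.0459 × 1.19² = 0.0909
D = ½ρv²S·CD = ½ × 1.14 × 74.3² × 18.9 × 0.0909 = 5410 N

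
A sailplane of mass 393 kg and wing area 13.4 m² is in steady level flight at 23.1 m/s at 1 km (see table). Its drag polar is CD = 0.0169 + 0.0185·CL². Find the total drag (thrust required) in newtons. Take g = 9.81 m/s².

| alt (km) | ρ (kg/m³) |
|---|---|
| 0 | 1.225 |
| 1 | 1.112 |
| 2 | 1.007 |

At 1 km, from the table: ρ = 1.112 kg/m³.
Level flight ⇒ L = W = m·g = 393 × 9.81 = 3855.3 N.
Dynamic pressure q = 0.5 × 1.112 × 23.1² = 296.7 Pa.
CL = 2W/(ρv²S) = 2×3855.3/(1.112×23.1²×13.4) = 0.9697.
CD = 0.0169 + 0.0185 × 0.9697² = 0.0343.
D = q·S·CD = 296.7 × 13.4 × 0.0343 = 136.4 N

D = 136 N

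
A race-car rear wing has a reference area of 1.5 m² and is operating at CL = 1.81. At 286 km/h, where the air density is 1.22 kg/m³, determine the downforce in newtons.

L = 10500 N

Convert speed: v = 286 km/h ÷ 3.6 = 79.44 m/s.
Dynamic pressure q = ½ρv² = ½ × 1.22 × 79.44² = 3850 Pa.
L = q·S·CL = 3850 × 1.5 × 1.81 = 10500 N ≈ 10.5 kN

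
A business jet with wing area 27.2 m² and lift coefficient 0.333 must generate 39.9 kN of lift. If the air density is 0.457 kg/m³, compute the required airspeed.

v = 139 m/s

L = ½ρv²S·CL ⇒ v = √(2L/(ρ·S·CL))
v = √(2 × 39900 / (0.457 × 27.2 × 0.333)) = √19280 = 139 m/s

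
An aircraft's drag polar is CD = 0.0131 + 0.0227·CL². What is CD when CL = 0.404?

CD = 0.0131 + 0.0227 × 0.404² = 0.0131 + 0.003705 = 0.0168

CD = 0.0168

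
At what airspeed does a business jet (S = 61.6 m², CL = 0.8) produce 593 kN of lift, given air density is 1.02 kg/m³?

L = ½ρv²S·CL ⇒ v = √(2L/(ρ·S·CL))
v = √(2 × 5.93×10^5 / (1.02 × 61.6 × 0.8)) = √23590 = 154 m/s

v = 154 m/s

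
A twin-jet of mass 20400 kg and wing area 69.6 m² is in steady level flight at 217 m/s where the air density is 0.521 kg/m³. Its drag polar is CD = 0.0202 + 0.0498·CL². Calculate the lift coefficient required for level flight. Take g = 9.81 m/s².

CL = 0.234

In steady level flight, lift balances weight: W = mg = 20400 × 9.81 = 2.0012×10^5 N.
Dynamic pressure q = 0.5 × 0.521 × 217² = 12270 Pa.
CL = W/(q·S) = 2.0012×10^5 / (12270 × 69.6) = 0.2344.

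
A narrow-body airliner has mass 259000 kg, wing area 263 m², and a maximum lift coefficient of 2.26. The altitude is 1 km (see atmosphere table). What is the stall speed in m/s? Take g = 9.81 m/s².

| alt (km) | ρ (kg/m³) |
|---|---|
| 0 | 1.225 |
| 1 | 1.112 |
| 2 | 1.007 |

At 1 km, from the table: ρ = 1.112 kg/m³.
Stall occurs when L = W at CL,max. W = mg = 259000 × 9.81 = 2.541×10^6 N.
V_stall = √(2W/(ρ·S·CL,max)) = √(2 × 2.541×10^6 / (1.112 × 263 × 2.26))
V_stall = √7688 = 87.7 m/s

V_stall = 87.7 m/s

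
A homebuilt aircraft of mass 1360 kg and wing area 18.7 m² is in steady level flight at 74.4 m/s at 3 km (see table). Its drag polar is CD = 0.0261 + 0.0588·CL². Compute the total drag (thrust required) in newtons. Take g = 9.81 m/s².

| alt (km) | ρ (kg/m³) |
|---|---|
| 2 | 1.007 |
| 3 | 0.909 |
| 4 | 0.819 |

D = 1450 N

At 3 km, from the table: ρ = 0.909 kg/m³.
In steady level flight, lift balances weight: W = mg = 1360 × 9.81 = 13342 N.
Dynamic pressure q = 0.5 × 0.909 × 74.4² = 2516 Pa.
Required CL = L/(qS) = 13342/(2516·18.7) = 0.2836.
CD = 0.0261 + 0.0588 × 0.2836² = 0.03083.
D = q·S·CD = 2516 × 18.7 × 0.03083 = 1450 N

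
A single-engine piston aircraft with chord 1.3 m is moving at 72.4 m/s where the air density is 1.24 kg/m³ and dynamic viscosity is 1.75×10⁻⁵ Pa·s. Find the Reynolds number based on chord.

Re = ρ·v·c/μ = 1.24 × 72.4 × 1.3 / (1.75×10⁻⁵) = 6.67×10^6

Re = 6.67×10^6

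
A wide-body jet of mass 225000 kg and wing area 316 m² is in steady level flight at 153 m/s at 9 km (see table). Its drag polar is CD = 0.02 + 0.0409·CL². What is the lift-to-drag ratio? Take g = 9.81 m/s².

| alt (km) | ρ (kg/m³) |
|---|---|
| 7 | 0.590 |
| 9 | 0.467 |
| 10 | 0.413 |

L/D = 14.7

At 9 km, from the table: ρ = 0.467 kg/m³.
Level flight ⇒ L = W = m·g = 225000 × 9.81 = 2.2072×10^6 N.
Dynamic pressure q = 0.5 × 0.467 × 153² = 5466 Pa.
Required CL = L/(qS) = 2.2072×10^6/(5466·316) = 1.278.
CD = 0.02 + 0.0409 × 1.278² = 0.08679.
L/D = CL/CD = 1.278 / 0.08679 = 14.7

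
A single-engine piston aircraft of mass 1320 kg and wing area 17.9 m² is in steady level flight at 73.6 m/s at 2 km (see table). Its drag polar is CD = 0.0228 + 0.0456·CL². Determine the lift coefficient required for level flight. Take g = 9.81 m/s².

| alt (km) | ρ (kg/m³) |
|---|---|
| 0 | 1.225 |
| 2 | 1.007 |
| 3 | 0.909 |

CL = 0.265

At 2 km, from the table: ρ = 1.007 kg/m³.
In steady level flight, lift balances weight: W = mg = 1320 × 9.81 = 12949 N.
Dynamic pressure q = 0.5 × 1.007 × 73.6² = 2727 Pa.
CL = W/(q·S) = 12949 / (2727 × 17.9) = 0.2652.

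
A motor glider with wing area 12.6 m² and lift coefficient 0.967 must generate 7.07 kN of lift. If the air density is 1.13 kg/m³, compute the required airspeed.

v = 32 m/s

L = ½ρv²S·CL ⇒ v = √(2L/(ρ·S·CL))
v = √(2 × 7070 / (1.13 × 12.6 × 0.967)) = √1027 = 32 m/s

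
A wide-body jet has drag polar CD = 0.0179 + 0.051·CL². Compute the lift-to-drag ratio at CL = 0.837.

CD = 0.0179 + 0.051 × 0.837² = 0.05363
L/D = CL/CD = 0.837 / 0.05363 = 15.6

L/D = 15.6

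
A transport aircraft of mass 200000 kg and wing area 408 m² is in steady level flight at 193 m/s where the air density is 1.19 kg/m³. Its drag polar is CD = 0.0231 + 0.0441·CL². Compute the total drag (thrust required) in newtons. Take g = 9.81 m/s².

Level flight ⇒ L = W = m·g = 200000 × 9.81 = 1.962×10^6 N.
Dynamic pressure q = 0.5 × 1.19 × 193² = 22160 Pa.
CL = W/(q·S) = 1.962×10^6 / (22160 × 408) = 0.217.
CD = 0.0231 + 0.0441 × 0.217² = 0.02518.
D = q·S·CD = 22160 × 408 × 0.02518 = 2.277×10^5 N

D = 2.28×10^5 N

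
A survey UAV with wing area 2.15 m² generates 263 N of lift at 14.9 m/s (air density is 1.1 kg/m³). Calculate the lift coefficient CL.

CL = 1

From L = ½ρv²S·CL, rearranging gives CL = 2L/(ρv²S).
CL = 2 × 263 / (1.1 × 14.9² × 2.15) = 1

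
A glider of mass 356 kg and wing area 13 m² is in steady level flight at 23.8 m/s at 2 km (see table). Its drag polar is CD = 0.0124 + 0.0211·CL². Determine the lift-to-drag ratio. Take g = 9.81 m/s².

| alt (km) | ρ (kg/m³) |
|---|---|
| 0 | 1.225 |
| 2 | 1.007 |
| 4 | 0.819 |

L/D = 30.3

At 2 km, from the table: ρ = 1.007 kg/m³.
Weight W = mg = 356 × 9.81 = 3492.4 N; in level flight L = W.
q = ½ρv² = ½ × 1.007 × 23.8² = 285.2 Pa.
Required CL = L/(qS) = 3492.4/(285.2·13) = 0.9419.
CD = 0.0124 + 0.0211 × 0.9419² = 0.03112.
L/D = CL/CD = 0.9419 / 0.03112 = 30.3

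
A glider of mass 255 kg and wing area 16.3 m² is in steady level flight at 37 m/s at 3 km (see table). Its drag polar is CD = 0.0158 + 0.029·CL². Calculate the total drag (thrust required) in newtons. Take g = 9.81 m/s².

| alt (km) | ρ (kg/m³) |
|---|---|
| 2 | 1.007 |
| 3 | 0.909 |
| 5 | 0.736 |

D = 178 N

At 3 km, from the table: ρ = 0.909 kg/m³.
Level flight ⇒ L = W = m·g = 255 × 9.81 = 2501.6 N.
q = ½ρv² = ½ × 0.909 × 37² = 622.2 Pa.
CL = 2W/(ρv²S) = 2×2501.6/(0.909×37²×16.3) = 0.2467.
CD = 0.0158 + 0.029 × 0.2467² = 0.01756.
D = q·S·CD = 622.2 × 16.3 × 0.01756 = 178.1 N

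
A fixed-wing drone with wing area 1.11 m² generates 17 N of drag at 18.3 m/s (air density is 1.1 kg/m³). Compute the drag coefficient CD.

From D = ½ρv²S·CD, rearranging gives CD = 2D/(ρv²S).
CD = 2 × 17 / (1.1 × 18.3² × 1.11) = 0.0831

CD = 0.0831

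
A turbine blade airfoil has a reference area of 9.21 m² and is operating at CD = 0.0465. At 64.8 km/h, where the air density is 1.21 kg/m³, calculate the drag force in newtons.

Convert speed: v = 64.8 km/h ÷ 3.6 = 18 m/s.
Dynamic pressure q = ½ρv² = ½ × 1.21 × 18² = 196 Pa.
D = q·S·CD = 196 × 9.21 × 0.0465 = 83.9 N

D = 83.9 N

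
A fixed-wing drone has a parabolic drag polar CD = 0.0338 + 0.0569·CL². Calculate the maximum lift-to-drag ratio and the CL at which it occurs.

For CD = CD0 + K·CL², (L/D)max occurs at CL* = √(CD0/K) and equals 1/(2√(K·CD0)).
(L/D)max = 1/(2√(0.0569 × 0.0338)) = 1/(2 × 0.04385) = 11.4
CL* = √(0.0338/0.0569) = 0.771

(L/D)max = 11.4, at CL = 0.771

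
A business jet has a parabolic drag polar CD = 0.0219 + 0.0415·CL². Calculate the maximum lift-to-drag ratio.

(L/D)max = 16.6

For CD = CD0 + K·CL², (L/D)max occurs at CL* = √(CD0/K) and equals 1/(2√(K·CD0)).
(L/D)max = 1/(2√(0.0415 × 0.0219)) = 1/(2 × 0.03015) = 16.6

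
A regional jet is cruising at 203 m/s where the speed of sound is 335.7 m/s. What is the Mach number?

M = v/a = 203 / 335.7 = 0.605

M = 0.605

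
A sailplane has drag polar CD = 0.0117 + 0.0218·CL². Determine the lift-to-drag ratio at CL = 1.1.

CD = 0.0117 + 0.0218 × 1.1² = 0.03808
L/D = CL/CD = 1.1 / 0.03808 = 28.9

L/D = 28.9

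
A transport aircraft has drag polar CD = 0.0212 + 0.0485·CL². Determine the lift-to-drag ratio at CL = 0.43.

L/D = 14.3

CD = 0.0212 + 0.0485 × 0.43² = 0.03017
L/D = CL/CD = 0.43 / 0.03017 = 14.3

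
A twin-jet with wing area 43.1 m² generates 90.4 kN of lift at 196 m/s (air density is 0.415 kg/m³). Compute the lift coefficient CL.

CL = 0.263

From L = ½ρv²S·CL, rearranging gives CL = 2L/(ρv²S).
CL = 2 × 90400 / (0.415 × 196² × 43.1) = 0.263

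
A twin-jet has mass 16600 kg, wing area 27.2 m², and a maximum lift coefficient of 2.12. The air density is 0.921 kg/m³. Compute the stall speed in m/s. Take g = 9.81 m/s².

V_stall = 78.3 m/s

Stall occurs when L = W at CL,max. W = mg = 16600 × 9.81 = 1.628×10^5 N.
V_stall = √(2W/(ρ·S·CL,max)) = √(2 × 1.628×10^5 / (0.921 × 27.2 × 2.12))
V_stall = √6133 = 78.3 m/s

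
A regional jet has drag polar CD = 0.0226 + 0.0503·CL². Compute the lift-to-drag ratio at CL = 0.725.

CD = 0.0226 + 0.0503 × 0.725² = 0.04904
L/D = CL/CD = 0.725 / 0.04904 = 14.8

L/D = 14.8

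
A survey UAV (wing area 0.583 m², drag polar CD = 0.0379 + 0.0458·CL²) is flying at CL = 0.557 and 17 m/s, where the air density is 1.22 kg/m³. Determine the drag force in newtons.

D = 5.36 N

CD = 0.0379 + 0.0458 × 0.557² = 0.05211
D = ½ρv²S·CD = ½ × 1.22 × 17² × 0.583 × 0.05211 = 5.36 N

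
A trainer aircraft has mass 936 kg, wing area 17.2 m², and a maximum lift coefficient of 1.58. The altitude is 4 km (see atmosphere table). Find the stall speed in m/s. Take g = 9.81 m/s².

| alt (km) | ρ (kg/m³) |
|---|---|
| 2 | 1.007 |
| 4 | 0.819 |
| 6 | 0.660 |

At 4 km, from the table: ρ = 0.819 kg/m³.
At stall, lift equals weight: L = W = m·g = 936 × 9.81 = 9182 N.
V_stall = √(2W/(ρ·S·CL,max)) = √(2 × 9182 / (0.819 × 17.2 × 1.58))
V_stall = √825.1 = 28.7 m/s

V_stall = 28.7 m/s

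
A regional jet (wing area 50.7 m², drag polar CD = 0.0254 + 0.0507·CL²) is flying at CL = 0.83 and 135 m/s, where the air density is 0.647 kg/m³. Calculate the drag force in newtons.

CD = 0.0254 + 0.0507 × 0.83² = 0.06033
D = ½ρv²S·CD = ½ × 0.647 × 135² × 50.7 × 0.06033 = 18000 N

D = 18000 N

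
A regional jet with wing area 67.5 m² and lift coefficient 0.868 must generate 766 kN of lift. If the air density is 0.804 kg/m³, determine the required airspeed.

L = ½ρv²S·CL ⇒ v = √(2L/(ρ·S·CL))
v = √(2 × 7.66×10^5 / (0.804 × 67.5 × 0.868)) = √32520 = 180 m/s

v = 180 m/s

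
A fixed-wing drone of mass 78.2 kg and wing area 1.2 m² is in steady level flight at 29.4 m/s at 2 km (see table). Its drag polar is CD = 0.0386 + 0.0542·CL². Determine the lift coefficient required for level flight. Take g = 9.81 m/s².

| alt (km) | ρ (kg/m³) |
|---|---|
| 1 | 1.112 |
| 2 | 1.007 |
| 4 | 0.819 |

CL = 1.47

At 2 km, from the table: ρ = 1.007 kg/m³.
In steady level flight, lift balances weight: W = mg = 78.2 × 9.81 = 767.14 N.
Dynamic pressure q = 0.5 × 1.007 × 29.4² = 435.2 Pa.
CL = 2W/(ρv²S) = 2×767.14/(1.007×29.4²×1.2) = 1.469.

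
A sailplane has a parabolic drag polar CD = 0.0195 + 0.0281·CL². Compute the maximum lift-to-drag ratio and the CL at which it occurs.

For CD = CD0 + K·CL², (L/D)max occurs at CL* = √(CD0/K) and equals 1/(2√(K·CD0)).
(L/D)max = 1/(2√(0.0281 × 0.0195)) = 1/(2 × 0.02341) = 21.4
CL* = √(0.0195/0.0281) = 0.833

(L/D)max = 21.4, at CL = 0.833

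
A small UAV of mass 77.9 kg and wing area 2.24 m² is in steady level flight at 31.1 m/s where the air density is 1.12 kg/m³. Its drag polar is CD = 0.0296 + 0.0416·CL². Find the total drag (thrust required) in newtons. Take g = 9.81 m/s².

D = 55.9 N

Weight W = mg = 77.9 × 9.81 = 764.2 N; in level flight L = W.
q = ½ρv² = ½ × 1.12 × 31.1² = 541.6 Pa.
CL = W/(q·S) = 764.2 / (541.6 × 2.24) = 0.6299.
CD = 0.0296 + 0.0416 × 0.6299² = 0.0461.
D = q·S·CD = 541.6 × 2.24 × 0.0461 = 55.94 N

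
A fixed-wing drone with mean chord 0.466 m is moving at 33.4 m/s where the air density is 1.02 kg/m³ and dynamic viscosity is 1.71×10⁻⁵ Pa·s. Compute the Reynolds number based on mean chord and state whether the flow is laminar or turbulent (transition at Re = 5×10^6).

Re = 9.28×10^5 (laminar)

Re = ρ·v·c/μ = 1.02 × 33.4 × 0.466 / (1.71×10⁻⁵) = 9.28×10^5
Since 9.28×10^5 < 5×10^6, the flow is laminar.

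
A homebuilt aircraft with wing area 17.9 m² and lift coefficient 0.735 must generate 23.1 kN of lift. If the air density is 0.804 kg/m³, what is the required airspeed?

v = 66.1 m/s

L = ½ρv²S·CL ⇒ v = √(2L/(ρ·S·CL))
v = √(2 × 23100 / (0.804 × 17.9 × 0.735)) = √4368 = 66.1 m/s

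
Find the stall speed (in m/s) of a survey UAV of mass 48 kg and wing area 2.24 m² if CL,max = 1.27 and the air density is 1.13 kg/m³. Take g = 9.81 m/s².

V_stall = 17.1 m/s

Weight W = mg = 48 × 9.81 = 470.9 N.
From L = ½ρV²S·CL,max = W: V_stall = √(2W/(ρSCL,max)) = √(2·470.9/(1.13·2.24·1.27))
V_stall = √293 = 17.1 m/s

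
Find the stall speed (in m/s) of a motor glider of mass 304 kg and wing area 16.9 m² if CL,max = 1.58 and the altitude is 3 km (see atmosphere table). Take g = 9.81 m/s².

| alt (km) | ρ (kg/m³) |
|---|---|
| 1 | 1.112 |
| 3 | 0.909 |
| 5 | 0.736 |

V_stall = 15.7 m/s

At 3 km, from the table: ρ = 0.909 kg/m³.
Weight W = mg = 304 × 9.81 = 2982 N.
From L = ½ρV²S·CL,max = W: V_stall = √(2W/(ρSCL,max)) = √(2·2982/(0.909·16.9·1.58))
V_stall = √245.7 = 15.7 m/s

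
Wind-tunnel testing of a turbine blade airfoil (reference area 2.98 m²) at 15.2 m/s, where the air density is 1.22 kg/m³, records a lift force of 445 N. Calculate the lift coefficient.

CL = 1.06

From L = ½ρv²S·CL, rearranging gives CL = 2L/(ρv²S).
CL = 2 × 445 / (1.22 × 15.2² × 2.98) = 1.06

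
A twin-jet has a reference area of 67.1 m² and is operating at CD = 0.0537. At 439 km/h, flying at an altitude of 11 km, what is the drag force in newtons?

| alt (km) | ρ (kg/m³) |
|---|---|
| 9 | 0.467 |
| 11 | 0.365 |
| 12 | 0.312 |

At 11 km, from the table: ρ = 0.365 kg/m³.
Convert speed: v = 439 km/h ÷ 3.6 = 121.9 m/s.
Dynamic pressure q = ½ρv² = ½ × 0.365 × 121.9² = 2714 Pa.
D = q·S·CD = 2714 × 67.1 × 0.0537 = 9780 N ≈ 9.78 kN

D = 9780 N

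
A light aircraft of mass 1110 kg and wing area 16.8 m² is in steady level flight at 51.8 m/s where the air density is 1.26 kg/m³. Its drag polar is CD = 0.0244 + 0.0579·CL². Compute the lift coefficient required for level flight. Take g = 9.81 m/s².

In steady level flight, lift balances weight: W = mg = 1110 × 9.81 = 10889 N.
q = ½ρv² = ½ × 1.26 × 51.8² = 1690 Pa.
CL = 2W/(ρv²S) = 2×10889/(1.26×51.8²×16.8) = 0.3834.

CL = 0.383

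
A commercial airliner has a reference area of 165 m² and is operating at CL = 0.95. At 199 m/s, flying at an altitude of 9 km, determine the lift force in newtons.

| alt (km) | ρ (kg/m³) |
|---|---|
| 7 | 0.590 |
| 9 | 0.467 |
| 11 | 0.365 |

L = 1.45×10^6 N

At 9 km, from the table: ρ = 0.467 kg/m³.
Dynamic pressure q = ½ρv² = ½ × 0.467 × 199² = 9247 Pa.
L = q·S·CL = 9247 × 165 × 0.95 = 1.45×10^6 N ≈ 1450 kN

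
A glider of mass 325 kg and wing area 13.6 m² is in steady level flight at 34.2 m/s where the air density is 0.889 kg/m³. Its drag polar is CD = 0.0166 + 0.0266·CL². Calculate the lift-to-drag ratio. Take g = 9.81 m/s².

L/D = 20.5

Level flight ⇒ L = W = m·g = 325 × 9.81 = 3188.2 N.
q = ½ρv² = ½ × 0.889 × 34.2² = 519.9 Pa.
Required CL = L/(qS) = 3188.2/(519.9·13.6) = 0.4509.
CD = 0.0166 + 0.0266 × 0.4509² = 0.02201.
L/D = CL/CD = 0.4509 / 0.02201 = 20.5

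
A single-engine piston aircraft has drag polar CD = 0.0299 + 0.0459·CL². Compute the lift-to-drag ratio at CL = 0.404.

L/D = 10.8

CD = 0.0299 + 0.0459 × 0.404² = 0.03739
L/D = CL/CD = 0.404 / 0.03739 = 10.8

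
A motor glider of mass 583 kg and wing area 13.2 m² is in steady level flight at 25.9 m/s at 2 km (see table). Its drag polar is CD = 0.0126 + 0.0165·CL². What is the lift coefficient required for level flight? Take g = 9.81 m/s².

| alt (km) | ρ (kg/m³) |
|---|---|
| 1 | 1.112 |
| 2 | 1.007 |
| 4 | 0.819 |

CL = 1.28

At 2 km, from the table: ρ = 1.007 kg/m³.
Level flight ⇒ L = W = m·g = 583 × 9.81 = 5719.2 N.
q = ½ρv² = ½ × 1.007 × 25.9² = 337.8 Pa.
CL = 2W/(ρv²S) = 2×5719.2/(1.007×25.9²×13.2) = 1.283.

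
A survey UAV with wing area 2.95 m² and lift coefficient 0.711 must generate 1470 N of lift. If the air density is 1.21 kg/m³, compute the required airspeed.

L = ½ρv²S·CL ⇒ v = √(2L/(ρ·S·CL))
v = √(2 × 1470 / (1.21 × 2.95 × 0.711)) = √1158 = 34 m/s

v = 34 m/s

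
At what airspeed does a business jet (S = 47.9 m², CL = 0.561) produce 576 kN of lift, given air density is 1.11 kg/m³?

L = ½ρv²S·CL ⇒ v = √(2L/(ρ·S·CL))
v = √(2 × 5.76×10^5 / (1.11 × 47.9 × 0.561)) = √38620 = 197 m/s

v = 197 m/s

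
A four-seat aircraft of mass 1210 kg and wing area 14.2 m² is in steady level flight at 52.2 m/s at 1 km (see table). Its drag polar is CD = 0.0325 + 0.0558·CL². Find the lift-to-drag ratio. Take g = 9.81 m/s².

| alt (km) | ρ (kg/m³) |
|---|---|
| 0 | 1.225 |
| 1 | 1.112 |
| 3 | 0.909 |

At 1 km, from the table: ρ = 1.112 kg/m³.
In steady level flight, lift balances weight: W = mg = 1210 × 9.81 = 11870 N.
Dynamic pressure q = 0.5 × 1.112 × 52.2² = 1515 Pa.
Required CL = L/(qS) = 11870/(1515·14.2) = 0.5518.
CD = 0.0325 + 0.0558 × 0.5518² = 0.04949.
L/D = CL/CD = 0.5518 / 0.04949 = 11.1

L/D = 11.1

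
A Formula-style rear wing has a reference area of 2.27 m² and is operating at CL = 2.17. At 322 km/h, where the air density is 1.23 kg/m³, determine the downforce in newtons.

L = 24200 N

Convert speed: v = 322 km/h ÷ 3.6 = 89.44 m/s.
L = ½ρv²S·CL = ½ × 1.23 × 89.44² × 2.27 × 2.17 = 24200 N ≈ 24.2 kN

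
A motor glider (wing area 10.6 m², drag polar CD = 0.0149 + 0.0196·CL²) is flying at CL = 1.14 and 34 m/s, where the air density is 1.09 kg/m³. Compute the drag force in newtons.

D = 270 N

CD = 0.0149 + 0.0196 × 1.14² = 0.04037
D = ½ρv²S·CD = ½ × 1.09 × 34² × 10.6 × 0.04037 = 270 N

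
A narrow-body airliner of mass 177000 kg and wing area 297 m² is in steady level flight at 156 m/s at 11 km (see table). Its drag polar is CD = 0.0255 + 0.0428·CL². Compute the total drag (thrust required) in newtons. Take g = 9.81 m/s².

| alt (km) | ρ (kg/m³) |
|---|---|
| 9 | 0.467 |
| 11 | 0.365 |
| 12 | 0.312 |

D = 1.31×10^5 N

At 11 km, from the table: ρ = 0.365 kg/m³.
Weight W = mg = 177000 × 9.81 = 1.7364×10^6 N; in level flight L = W.
Dynamic pressure q = 0.5 × 0.365 × 156² = 4441 Pa.
CL = 2W/(ρv²S) = 2×1.7364×10^6/(0.365×156²×297) = 1.316.
CD = 0.0255 + 0.0428 × 1.316² = 0.09966.
D = q·S·CD = 4441 × 297 × 0.09966 = 1.315×10^5 N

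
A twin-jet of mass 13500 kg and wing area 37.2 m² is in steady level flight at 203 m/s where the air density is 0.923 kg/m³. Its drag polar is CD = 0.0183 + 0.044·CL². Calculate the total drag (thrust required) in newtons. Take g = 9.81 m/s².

Weight W = mg = 13500 × 9.81 = 1.3244×10^5 N; in level flight L = W.
q = ½ρv² = ½ × 0.923 × 203² = 19020 Pa.
CL = W/(q·S) = 1.3244×10^5 / (19020 × 37.2) = 0.1872.
CD = 0.0183 + 0.044 × 0.1872² = 0.01984.
D = q·S·CD = 19020 × 37.2 × 0.01984 = 14040 N

D = 14000 N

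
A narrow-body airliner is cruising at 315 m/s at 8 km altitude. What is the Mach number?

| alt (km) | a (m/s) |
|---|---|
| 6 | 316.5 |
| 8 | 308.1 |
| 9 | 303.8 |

At 8 km, from the table: a = 308.1 m/s.
M = v/a = 315 / 308.1 = 1.02

M = 1.02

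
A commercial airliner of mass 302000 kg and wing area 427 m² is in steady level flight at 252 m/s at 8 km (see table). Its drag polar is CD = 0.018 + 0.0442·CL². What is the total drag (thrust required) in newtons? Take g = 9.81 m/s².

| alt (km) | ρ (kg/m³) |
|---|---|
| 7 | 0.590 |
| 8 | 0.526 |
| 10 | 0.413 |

D = 1.83×10^5 N

At 8 km, from the table: ρ = 0.526 kg/m³.
Weight W = mg = 302000 × 9.81 = 2.9626×10^6 N; in level flight L = W.
q = ½ρv² = ½ × 0.526 × 252² = 16700 Pa.
Required CL = L/(qS) = 2.9626×10^6/(16700·427) = 0.4154.
CD = 0.018 + 0.0442 × 0.4154² = 0.02563.
D = q·S·CD = 16700 × 427 × 0.02563 = 1.828×10^5 N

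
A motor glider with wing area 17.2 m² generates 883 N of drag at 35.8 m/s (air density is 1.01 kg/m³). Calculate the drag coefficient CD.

CD = 0.0793

From D = ½ρv²S·CD, rearranging gives CD = 2D/(ρv²S).
CD = 2 × 883 / (1.01 × 35.8² × 17.2) = 0.0793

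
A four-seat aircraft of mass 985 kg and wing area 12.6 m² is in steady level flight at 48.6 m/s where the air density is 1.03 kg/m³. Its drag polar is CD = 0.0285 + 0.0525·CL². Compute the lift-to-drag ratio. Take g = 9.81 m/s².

L/D = 12.8

Weight W = mg = 985 × 9.81 = 9662.9 N; in level flight L = W.
Dynamic pressure q = 0.5 × 1.03 × 48.6² = 1216 Pa.
Required CL = L/(qS) = 9662.9/(1216·12.6) = 0.6305.
CD = 0.0285 + 0.0525 × 0.6305² = 0.04937.
L/D = CL/CD = 0.6305 / 0.04937 = 12.8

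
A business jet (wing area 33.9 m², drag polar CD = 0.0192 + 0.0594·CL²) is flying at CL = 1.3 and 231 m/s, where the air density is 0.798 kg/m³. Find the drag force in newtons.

CD = 0.0192 + 0.0594 × 1.3² = 0.1196
D = ½ρv²S·CD = ½ × 0.798 × 231² × 33.9 × 0.1196 = 86300 N

D = 86300 N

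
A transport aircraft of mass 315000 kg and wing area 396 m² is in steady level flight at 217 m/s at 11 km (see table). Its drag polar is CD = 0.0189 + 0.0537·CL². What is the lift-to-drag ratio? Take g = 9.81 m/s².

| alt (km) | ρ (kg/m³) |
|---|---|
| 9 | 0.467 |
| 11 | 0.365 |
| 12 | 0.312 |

L/D = 14.4

At 11 km, from the table: ρ = 0.365 kg/m³.
In steady level flight, lift balances weight: W = mg = 315000 × 9.81 = 3.0902×10^6 N.
Dynamic pressure q = 0.5 × 0.365 × 217² = 8594 Pa.
CL = W/(q·S) = 3.0902×10^6 / (8594 × 396) = 0.908.
CD = 0.0189 + 0.0537 × 0.908² = 0.06318.
L/D = CL/CD = 0.908 / 0.06318 = 14.4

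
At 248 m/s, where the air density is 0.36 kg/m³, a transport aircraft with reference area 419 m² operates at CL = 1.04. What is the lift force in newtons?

L = ½ρv²S·CL = ½ × 0.36 × 248² × 419 × 1.04 = 4.82×10^6 N ≈ 4820 kN

L = 4.82×10^6 N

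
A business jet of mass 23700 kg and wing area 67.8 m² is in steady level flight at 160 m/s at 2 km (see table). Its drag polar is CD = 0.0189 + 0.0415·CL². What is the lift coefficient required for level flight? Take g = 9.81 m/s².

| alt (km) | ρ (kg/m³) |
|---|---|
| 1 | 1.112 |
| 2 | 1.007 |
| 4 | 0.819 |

At 2 km, from the table: ρ = 1.007 kg/m³.
Weight W = mg = 23700 × 9.81 = 2.325×10^5 N; in level flight L = W.
q = ½ρv² = ½ × 1.007 × 160² = 12890 Pa.
CL = 2W/(ρv²S) = 2×2.325×10^5/(1.007×160²×67.8) = 0.266.

CL = 0.266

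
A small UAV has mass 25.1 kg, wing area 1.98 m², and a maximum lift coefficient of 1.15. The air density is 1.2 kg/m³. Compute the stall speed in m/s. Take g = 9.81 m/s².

V_stall = 13.4 m/s

Weight W = mg = 25.1 × 9.81 = 246.2 N.
V_stall = √(2W/(ρ·S·CL,max)) = √(2 × 246.2 / (1.2 × 1.98 × 1.15))
V_stall = √180.2 = 13.4 m/s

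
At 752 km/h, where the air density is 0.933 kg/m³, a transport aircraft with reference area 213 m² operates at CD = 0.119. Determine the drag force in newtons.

D = 5.16×10^5 N

Convert speed: v = 752 km/h ÷ 3.6 = 208.9 m/s.
Dynamic pressure q = ½ρv² = ½ × 0.933 × 208.9² = 20360 Pa.
D = q·S·CD = 20360 × 213 × 0.119 = 5.16×10^5 N ≈ 516 kN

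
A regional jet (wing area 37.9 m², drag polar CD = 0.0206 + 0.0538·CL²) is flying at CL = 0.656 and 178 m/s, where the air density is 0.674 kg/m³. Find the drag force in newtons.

D = 17700 N

CD = 0.0206 + 0.0538 × 0.656² = 0.04375
D = ½ρv²S·CD = ½ × 0.674 × 178² × 37.9 × 0.04375 = 17700 N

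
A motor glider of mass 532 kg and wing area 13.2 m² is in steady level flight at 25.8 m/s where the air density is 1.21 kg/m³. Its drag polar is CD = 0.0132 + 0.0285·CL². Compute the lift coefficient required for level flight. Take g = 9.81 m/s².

Level flight ⇒ L = W = m·g = 532 × 9.81 = 5218.9 N.
Dynamic pressure q = 0.5 × 1.21 × 25.8² = 402.7 Pa.
CL = 2W/(ρv²S) = 2×5218.9/(1.21×25.8²×13.2) = 0.9818.

CL = 0.982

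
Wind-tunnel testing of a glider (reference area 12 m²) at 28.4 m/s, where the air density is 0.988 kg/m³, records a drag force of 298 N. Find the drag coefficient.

From D = ½ρv²S·CD, rearranging gives CD = 2D/(ρv²S).
CD = 2 × 298 / (0.988 × 28.4² × 12) = 0.0623

CD = 0.0623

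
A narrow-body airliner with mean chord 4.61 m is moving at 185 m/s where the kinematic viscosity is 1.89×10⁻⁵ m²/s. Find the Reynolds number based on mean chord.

Re = v·c/ν = 185 × 4.61 / (1.89×10⁻⁵) = 4.51×10^7

Re = 4.51×10^7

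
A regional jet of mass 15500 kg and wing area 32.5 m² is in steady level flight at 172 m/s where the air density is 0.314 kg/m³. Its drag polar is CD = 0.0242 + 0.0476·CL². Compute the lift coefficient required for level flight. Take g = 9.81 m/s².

Level flight ⇒ L = W = m·g = 15500 × 9.81 = 1.5206×10^5 N.
q = ½ρv² = ½ × 0.314 × 172² = 4645 Pa.
Required CL = L/(qS) = 1.5206×10^5/(4645·32.5) = 1.007.

CL = 1.01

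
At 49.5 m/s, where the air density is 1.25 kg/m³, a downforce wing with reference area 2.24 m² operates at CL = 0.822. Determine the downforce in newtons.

L = 2820 N

Dynamic pressure q = ½ρv² = ½ × 1.25 × 49.5² = 1531 Pa.
L = q·S·CL = 1531 × 2.24 × 0.822 = 2820 N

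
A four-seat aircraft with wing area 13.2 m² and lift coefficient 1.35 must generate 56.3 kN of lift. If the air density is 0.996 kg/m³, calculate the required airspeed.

L = ½ρv²S·CL ⇒ v = √(2L/(ρ·S·CL))
v = √(2 × 56300 / (0.996 × 13.2 × 1.35)) = √6344 = 79.6 m/s

v = 79.6 m/s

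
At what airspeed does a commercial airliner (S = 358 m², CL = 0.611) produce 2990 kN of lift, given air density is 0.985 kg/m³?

L = ½ρv²S·CL ⇒ v = √(2L/(ρ·S·CL))
v = √(2 × 2.99×10^6 / (0.985 × 358 × 0.611)) = √27750 = 167 m/s

v = 167 m/s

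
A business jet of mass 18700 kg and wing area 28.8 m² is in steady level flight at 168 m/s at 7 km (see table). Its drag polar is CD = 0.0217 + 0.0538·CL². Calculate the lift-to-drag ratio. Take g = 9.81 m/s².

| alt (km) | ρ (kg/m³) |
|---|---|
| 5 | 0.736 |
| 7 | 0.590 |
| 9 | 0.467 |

At 7 km, from the table: ρ = 0.590 kg/m³.
In steady level flight, lift balances weight: W = mg = 18700 × 9.81 = 1.8345×10^5 N.
Dynamic pressure q = 0.5 × 0.59 × 168² = 8326 Pa.
Required CL = L/(qS) = 1.8345×10^5/(8326·28.8) = 0.765.
CD = 0.0217 + 0.0538 × 0.765² = 0.05319.
L/D = CL/CD = 0.765 / 0.05319 = 14.4

L/D = 14.4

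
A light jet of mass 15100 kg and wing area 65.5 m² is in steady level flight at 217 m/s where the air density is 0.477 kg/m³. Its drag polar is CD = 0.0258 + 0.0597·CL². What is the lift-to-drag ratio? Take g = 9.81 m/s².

L/D = 7.14

Weight W = mg = 15100 × 9.81 = 1.4813×10^5 N; in level flight L = W.
Dynamic pressure q = 0.5 × 0.477 × 217² = 11230 Pa.
CL = W/(q·S) = 1.4813×10^5 / (11230 × 65.5) = 0.2014.
CD = 0.0258 + 0.0597 × 0.2014² = 0.02822.
L/D = CL/CD = 0.2014 / 0.02822 = 7.14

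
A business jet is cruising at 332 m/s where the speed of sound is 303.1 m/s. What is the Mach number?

M = v/a = 332 / 303.1 = 1.1

M = 1.1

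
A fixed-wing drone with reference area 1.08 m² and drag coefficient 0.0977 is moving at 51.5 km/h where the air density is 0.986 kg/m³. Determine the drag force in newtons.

Convert speed: v = 51.5 km/h ÷ 3.6 = 14.31 m/s.
D = ½ρv²S·CD = ½ × 0.986 × 14.31² × 1.08 × 0.0977 = 10.6 N

D = 10.6 N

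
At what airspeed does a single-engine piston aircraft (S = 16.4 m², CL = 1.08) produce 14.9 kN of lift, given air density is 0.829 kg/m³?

L = ½ρv²S·CL ⇒ v = √(2L/(ρ·S·CL))
v = √(2 × 14900 / (0.829 × 16.4 × 1.08)) = √2030 = 45.1 m/s

v = 45.1 m/s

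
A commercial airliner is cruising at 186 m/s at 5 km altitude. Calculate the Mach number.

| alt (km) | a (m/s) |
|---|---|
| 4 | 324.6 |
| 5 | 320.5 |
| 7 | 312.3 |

M = 0.58

At 5 km, from the table: a = 320.5 m/s.
M = v/a = 186 / 320.5 = 0.58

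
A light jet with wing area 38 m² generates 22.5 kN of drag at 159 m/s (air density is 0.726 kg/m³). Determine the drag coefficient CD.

From D = ½ρv²S·CD, rearranging gives CD = 2D/(ρv²S).
CD = 2 × 22500 / (0.726 × 159² × 38) = 0.0645

CD = 0.0645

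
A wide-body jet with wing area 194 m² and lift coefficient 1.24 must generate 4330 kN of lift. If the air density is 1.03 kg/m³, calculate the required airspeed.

L = ½ρv²S·CL ⇒ v = √(2L/(ρ·S·CL))
v = √(2 × 4.33×10^6 / (1.03 × 194 × 1.24)) = √34950 = 187 m/s

v = 187 m/s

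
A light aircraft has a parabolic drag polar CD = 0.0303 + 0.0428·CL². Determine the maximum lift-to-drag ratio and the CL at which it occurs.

(L/D)max = 13.9, at CL = 0.841

For CD = CD0 + K·CL², (L/D)max occurs at CL* = √(CD0/K) and equals 1/(2√(K·CD0)).
(L/D)max = 1/(2√(0.0428 × 0.0303)) = 1/(2 × 0.03601) = 13.9
CL* = √(0.0303/0.0428) = 0.841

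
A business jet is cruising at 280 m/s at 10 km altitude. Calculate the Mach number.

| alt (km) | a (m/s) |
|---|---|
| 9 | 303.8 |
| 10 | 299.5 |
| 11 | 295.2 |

M = 0.935

At 10 km, from the table: a = 299.5 m/s.
M = v/a = 280 / 299.5 = 0.935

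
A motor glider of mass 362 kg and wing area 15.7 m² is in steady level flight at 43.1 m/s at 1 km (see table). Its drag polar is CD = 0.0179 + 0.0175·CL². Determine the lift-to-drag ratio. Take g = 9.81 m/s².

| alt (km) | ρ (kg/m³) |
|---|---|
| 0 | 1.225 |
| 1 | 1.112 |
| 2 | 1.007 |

At 1 km, from the table: ρ = 1.112 kg/m³.
In steady level flight, lift balances weight: W = mg = 362 × 9.81 = 3551.2 N.
Dynamic pressure q = 0.5 × 1.112 × 43.1² = 1033 Pa.
CL = 2W/(ρv²S) = 2×3551.2/(1.112×43.1²×15.7) = 0.219.
CD = 0.0179 + 0.0175 × 0.219² = 0.01874.
L/D = CL/CD = 0.219 / 0.01874 = 11.7

L/D = 11.7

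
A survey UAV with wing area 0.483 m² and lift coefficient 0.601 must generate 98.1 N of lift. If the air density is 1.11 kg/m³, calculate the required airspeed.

v = 24.7 m/s

L = ½ρv²S·CL ⇒ v = √(2L/(ρ·S·CL))
v = √(2 × 98.1 / (1.11 × 0.483 × 0.601)) = √608.9 = 24.7 m/s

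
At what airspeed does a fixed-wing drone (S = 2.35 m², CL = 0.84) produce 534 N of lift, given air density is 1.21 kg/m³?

L = ½ρv²S·CL ⇒ v = √(2L/(ρ·S·CL))
v = √(2 × 534 / (1.21 × 2.35 × 0.84)) = √447.1 = 21.1 m/s

v = 21.1 m/s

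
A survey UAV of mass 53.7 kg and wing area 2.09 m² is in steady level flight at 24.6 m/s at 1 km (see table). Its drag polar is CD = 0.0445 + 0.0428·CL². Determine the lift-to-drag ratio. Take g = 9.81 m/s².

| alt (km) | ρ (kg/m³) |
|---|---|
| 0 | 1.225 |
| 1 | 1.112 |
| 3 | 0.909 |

At 1 km, from the table: ρ = 1.112 kg/m³.
Level flight ⇒ L = W = m·g = 53.7 × 9.81 = 526.8 N.
q = ½ρv² = ½ × 1.112 × 24.6² = 336.5 Pa.
CL = W/(q·S) = 526.8 / (336.5 × 2.09) = 0.7491.
CD = 0.0445 + 0.0428 × 0.7491² = 0.06852.
L/D = CL/CD = 0.7491 / 0.06852 = 10.9

L/D = 10.9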